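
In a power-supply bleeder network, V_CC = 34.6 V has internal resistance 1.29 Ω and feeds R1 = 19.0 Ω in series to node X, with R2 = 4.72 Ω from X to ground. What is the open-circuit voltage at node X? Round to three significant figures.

R1' = 1.29 + 19.0 = 20.29 Ω (source resistance + R1).
With X open, the divider is unloaded: V_th = 34.6 × 4.72/25.01 = 6.530 V.

V_th ≈ 6.53 V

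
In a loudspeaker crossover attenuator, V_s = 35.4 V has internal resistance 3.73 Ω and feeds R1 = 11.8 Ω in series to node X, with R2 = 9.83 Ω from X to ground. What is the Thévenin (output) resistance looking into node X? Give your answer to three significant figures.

R1' = 3.73 + 11.8 = 15.53 Ω (source resistance + R1).
Zeroing V_s shorts the top of R1' to ground, so R_th = R1' ‖ R2 = 6.020 Ω.

R_th ≈ 6.02 Ω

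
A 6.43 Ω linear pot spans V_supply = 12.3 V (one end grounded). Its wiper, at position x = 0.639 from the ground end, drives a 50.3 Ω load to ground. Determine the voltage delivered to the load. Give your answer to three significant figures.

V_out ≈ 7.63 V

Lower segment x·R_p = 4.109 Ω; upper segment (1−x)·R_p = 2.321 Ω.
(x·R_p) ‖ R_L = 3.798 Ω.
V_out = 12.3 × 3.798/(2.321 + 3.798) = 7.635 V.
(Unloaded: V_out = x·V_supply = 7.86 V.)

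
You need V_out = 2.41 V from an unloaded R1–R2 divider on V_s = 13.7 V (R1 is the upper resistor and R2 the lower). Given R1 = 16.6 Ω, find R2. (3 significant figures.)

Required fraction k = V_out/V_s = 0.1759.
R2 = R1 · 0.1759/(1 − 0.1759) = 3.543 Ω.

R2 ≈ 3.54 Ω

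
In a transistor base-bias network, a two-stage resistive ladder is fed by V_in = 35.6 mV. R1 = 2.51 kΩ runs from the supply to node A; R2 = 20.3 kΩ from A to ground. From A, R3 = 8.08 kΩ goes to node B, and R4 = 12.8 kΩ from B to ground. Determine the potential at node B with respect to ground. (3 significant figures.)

V_B ≈ 17.5 mV

Node A sees R2 in parallel with the series input of stage 2, R3 + R4 = 20.88 kΩ.
R2 ‖ (R3+R4) = 10.29 kΩ.
V_A = 35.6 × 10.29/(2.51 + 10.29) = 28.62 mV.
Stage 2 is unloaded, so V_B = V_A · R4/(R3+R4) = 28.62 × 12.8/20.88 = 17.55 mV.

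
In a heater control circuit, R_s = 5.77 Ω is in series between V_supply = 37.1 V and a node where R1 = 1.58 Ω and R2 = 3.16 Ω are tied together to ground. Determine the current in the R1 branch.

Parallel bank: R_p = 1/(1/1.58 + 1/3.16) = 1.053 Ω.
V_A by voltage divider: V_A = 37.1 × 1.053/(5.77 + 1.053) = 5.727 V.
I(R1) = V_A / R1 = 5.727/1.58 = 3.625 A.

I ≈ 3.62 A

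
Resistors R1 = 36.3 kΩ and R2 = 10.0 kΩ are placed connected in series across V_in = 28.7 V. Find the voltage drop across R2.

V ≈ 6.20 V

ΣR = 36.3 + 10.0 = 46.30 kΩ.
By the voltage-divider rule, V = 28.7 × 10.00/46.30 = 6.199 V.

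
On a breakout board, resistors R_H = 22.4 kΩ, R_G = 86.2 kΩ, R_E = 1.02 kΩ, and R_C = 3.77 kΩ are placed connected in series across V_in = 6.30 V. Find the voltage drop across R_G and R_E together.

V ≈ 4.85 V

Total series resistance ΣR = 22.4 + 86.2 + 1.02 + 3.77 = 113.4 kΩ.
R_{R_G..R_E} = 86.2 + 1.02 = 87.22 kΩ.
V = V_in · R/ΣR = 6.30 × 0.7692 = 4.846 V.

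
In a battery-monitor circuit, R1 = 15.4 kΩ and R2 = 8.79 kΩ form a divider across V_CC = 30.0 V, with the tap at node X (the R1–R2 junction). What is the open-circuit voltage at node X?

V_th is the unloaded tap voltage: V_CC · R2/(R1+R2) = 30.0 × 0.3634 = 10.90 V.

V_th ≈ 10.9 V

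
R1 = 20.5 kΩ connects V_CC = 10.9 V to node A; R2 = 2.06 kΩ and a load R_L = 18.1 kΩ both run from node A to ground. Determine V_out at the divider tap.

V_out ≈ 0.902 V

The load sits in parallel with R2, giving an effective lower resistance R2' = R2·R_L/(R2+R_L) = 1.850 kΩ.
Then V_out = V_CC · R2'/(R1 + R2') = 10.9 × 1.850/22.35 = 0.9020 V.
(Unloaded it would be 0.995 V; the load pulls it down.)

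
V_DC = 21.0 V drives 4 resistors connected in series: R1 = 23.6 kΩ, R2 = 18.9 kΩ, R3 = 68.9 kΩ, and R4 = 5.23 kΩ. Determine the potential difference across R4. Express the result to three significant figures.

V ≈ 0.942 V

Total series resistance ΣR = 23.6 + 18.9 + 68.9 + 5.23 = 116.6 kΩ.
V = V_DC · R/ΣR = 21.0 × 0.04484 = 0.9417 V.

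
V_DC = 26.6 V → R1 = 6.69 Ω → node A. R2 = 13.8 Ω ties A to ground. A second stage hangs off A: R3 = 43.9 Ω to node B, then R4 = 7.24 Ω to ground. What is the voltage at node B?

V_B ≈ 2.33 V

The second stage (R3 + R4 = 51.14 Ω) loads node A in parallel with R2.
R2 ‖ (R3+R4) = 10.87 Ω.
First divider: V_A = V_DC · 10.87/(6.69 + 10.87) = 16.46 V.
V_B = V_A × 0.1416 = 2.331 V.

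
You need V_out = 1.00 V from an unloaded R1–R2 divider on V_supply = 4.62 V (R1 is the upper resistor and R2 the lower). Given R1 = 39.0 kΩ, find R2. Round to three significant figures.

R2 ≈ 10.8 kΩ

The divider ratio is R2/(R1+R2) = 1.00/4.62 = 0.2165.
So R2 = R1 · V_out/(V_supply − V_out) = 39.0 × 1.00/(4.62 − 1.00) = 39.0 × 0.2762 = 10.77 kΩ.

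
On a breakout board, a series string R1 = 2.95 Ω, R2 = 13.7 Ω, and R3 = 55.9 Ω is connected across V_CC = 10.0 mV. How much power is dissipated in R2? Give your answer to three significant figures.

P ≈ 0.260 µW

The common current is I = 10.0/72.55 = 0.1378 mA.
P = I²R = 0.01900 × 13.7 = 0.2603 µW.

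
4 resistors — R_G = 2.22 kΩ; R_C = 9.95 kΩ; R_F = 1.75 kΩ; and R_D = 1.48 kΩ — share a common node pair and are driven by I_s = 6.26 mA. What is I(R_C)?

ΣG = 1/2.22 + 1/9.95 + 1/1.75 + 1/1.48 = 1.798.
By the current-divider rule, I = I_s · G_k/ΣG = 6.26 × 0.05590 = 0.3499 mA.

I ≈ 0.350 mA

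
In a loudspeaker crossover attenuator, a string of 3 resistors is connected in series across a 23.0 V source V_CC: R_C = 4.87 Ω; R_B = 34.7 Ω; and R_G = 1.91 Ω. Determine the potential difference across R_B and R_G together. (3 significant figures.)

V ≈ 20.3 V

ΣR = 4.87 + 34.7 + 1.91 = 41.48 Ω.
R_{R_B..R_G} = 34.7 + 1.91 = 36.61 Ω.
By the voltage-divider rule, V = 23.0 × 36.61/41.48 = 20.30 V.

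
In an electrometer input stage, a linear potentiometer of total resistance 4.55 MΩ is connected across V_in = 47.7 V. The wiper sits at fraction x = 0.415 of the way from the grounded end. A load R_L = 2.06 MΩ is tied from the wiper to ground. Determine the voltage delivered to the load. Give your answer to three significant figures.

V_out ≈ 12.9 V

Lower segment x·R_p = 1.888 MΩ; upper segment (1−x)·R_p = 2.662 MΩ.
R_L loads the lower segment: effective lower R = 0.9852 MΩ.
V_out = 47.7 × 0.9852/(2.662 + 0.9852) = 12.89 V.
(Unloaded: V_out = x·V_in = 19.8 V.)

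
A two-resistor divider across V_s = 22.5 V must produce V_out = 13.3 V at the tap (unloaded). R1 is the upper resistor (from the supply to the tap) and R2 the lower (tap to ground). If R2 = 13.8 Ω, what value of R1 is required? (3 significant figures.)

Required fraction k = V_out/V_s = 0.5911.
R1 = R2·(1/k − 1) = 13.8 × 0.6917 = 9.546 Ω.

R1 ≈ 9.55 Ω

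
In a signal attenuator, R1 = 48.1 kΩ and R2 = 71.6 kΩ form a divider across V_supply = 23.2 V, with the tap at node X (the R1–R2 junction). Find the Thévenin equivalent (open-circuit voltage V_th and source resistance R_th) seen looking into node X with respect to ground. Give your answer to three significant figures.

V_th ≈ 13.9 V, R_th ≈ 28.8 kΩ

Open-circuit (no load on X): V_th = V_supply · R2/(R1 + R2) = 23.2 × 71.6/(48.10 + 71.6) = 13.88 V.
With V_supply suppressed (replaced by a short), R_th = R1 ‖ R2 = (48.10 × 71.6)/(48.10 + 71.6) = 28.77 kΩ.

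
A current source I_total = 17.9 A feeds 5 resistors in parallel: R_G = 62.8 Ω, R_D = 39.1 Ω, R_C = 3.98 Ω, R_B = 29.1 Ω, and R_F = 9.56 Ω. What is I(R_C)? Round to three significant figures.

I ≈ 10.4 A

Conductances: ΣG = 1/62.8 + 1/39.1 + 1/3.98 + 1/29.1 + 1/9.56 = 0.4317 (1/Ω).
R_C takes the fraction G_k/ΣG = 0.2513/0.4317 = 0.5820, so I = 17.9 × 0.5820 = 10.42 A.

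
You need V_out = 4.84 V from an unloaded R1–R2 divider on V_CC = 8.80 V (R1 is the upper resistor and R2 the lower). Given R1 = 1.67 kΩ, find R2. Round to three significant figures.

V_out/V_CC = R2/(R1+R2) = 0.5500.
So R2 = R1 · V_out/(V_CC − V_out) = 1.67 × 4.84/(8.80 − 4.84) = 1.67 × 1.222 = 2.041 kΩ.

R2 ≈ 2.04 kΩ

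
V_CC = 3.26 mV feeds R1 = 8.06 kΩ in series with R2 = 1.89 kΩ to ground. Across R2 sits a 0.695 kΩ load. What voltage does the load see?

V_out ≈ 0.193 mV

First combine the lower leg with the load: R2 ‖ R_L = 0.5081 kΩ.
Then V_out = V_CC · R2'/(R1 + R2') = 3.26 × 0.5081/8.568 = 0.1933 mV.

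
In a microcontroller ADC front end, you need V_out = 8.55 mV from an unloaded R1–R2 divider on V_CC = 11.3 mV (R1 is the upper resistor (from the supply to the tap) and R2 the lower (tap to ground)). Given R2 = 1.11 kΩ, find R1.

R1 ≈ 0.357 kΩ

V_out/V_CC = R2/(R1+R2) = 0.7566.
R1 = R2·(1/k − 1) = 1.11 × 0.3216 = 0.3570 kΩ.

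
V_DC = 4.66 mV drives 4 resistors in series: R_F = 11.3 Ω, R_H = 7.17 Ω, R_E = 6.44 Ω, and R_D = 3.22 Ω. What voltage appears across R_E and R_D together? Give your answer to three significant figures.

Total series resistance ΣR = 11.3 + 7.17 + 6.44 + 3.22 = 28.13 Ω.
R_{R_E..R_D} = 6.44 + 3.22 = 9.660 Ω.
By the voltage-divider rule, V = 4.66 × 9.660/28.13 = 1.600 mV.

V ≈ 1.60 mV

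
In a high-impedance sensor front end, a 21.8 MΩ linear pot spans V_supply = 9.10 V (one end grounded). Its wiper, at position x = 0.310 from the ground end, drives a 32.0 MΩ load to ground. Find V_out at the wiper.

V_out ≈ 2.46 V

The pot divides into 15.04 MΩ above the wiper and 6.758 MΩ below.
(x·R_p) ‖ R_L = 5.580 MΩ.
Loaded-divider output: V_out = 9.10 × 0.2706 = 2.462 V.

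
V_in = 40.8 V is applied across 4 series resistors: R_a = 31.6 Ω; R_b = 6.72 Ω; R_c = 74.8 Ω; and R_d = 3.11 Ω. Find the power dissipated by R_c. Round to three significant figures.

P ≈ 9.22 W

The common current is I = 40.8/116.2 = 0.3510 A.
P(R_c) = I²·R_c = (0.3510)² × 74.8 = 9.217 W.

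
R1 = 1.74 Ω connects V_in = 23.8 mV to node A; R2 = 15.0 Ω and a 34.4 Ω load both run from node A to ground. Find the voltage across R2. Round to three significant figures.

V_out ≈ 20.4 mV

The load sits in parallel with R2, giving an effective lower resistance R2' = R2·R_L/(R2+R_L) = 10.45 Ω.
Then V_out = V_in · R2'/(R1 + R2') = 23.8 × 10.45/12.19 = 20.40 mV.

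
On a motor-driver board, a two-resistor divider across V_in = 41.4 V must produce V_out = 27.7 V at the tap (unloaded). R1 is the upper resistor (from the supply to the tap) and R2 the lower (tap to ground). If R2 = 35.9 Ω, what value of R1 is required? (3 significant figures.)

R1 ≈ 17.8 Ω

V_out/V_in = R2/(R1+R2) = 0.6691.
R1 = R2·(1/k − 1) = 35.9 × 0.4946 = 17.76 Ω.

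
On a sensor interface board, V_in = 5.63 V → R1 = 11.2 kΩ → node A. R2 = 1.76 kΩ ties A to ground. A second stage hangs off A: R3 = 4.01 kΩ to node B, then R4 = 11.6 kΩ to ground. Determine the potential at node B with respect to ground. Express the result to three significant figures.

V_B ≈ 0.518 V

Node A sees R2 in parallel with the series input of stage 2, R3 + R4 = 15.61 kΩ.
Effective lower resistance at A: R2 ‖ 15.61 = 1.582 kΩ.
V_A = 5.63 × 1.582/(11.2 + 1.582) = 0.6967 V.
V_B = V_A × 0.7431 = 0.5177 V.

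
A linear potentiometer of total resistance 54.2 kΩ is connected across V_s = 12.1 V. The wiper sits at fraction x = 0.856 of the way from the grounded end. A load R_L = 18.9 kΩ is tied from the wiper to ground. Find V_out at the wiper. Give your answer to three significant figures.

V_out ≈ 7.65 V

Lower segment x·R_p = 46.40 kΩ; upper segment (1−x)·R_p = 7.805 kΩ.
(x·R_p) ‖ R_L = 13.43 kΩ.
Then V_out = V_s · 13.43/(7.805 + 13.43) = 7.653 V.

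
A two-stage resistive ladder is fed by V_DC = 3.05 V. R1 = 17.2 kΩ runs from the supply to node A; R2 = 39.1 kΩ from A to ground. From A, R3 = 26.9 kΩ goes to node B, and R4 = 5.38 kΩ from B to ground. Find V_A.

The second stage (R3 + R4 = 32.28 kΩ) loads node A in parallel with R2.
Effective lower resistance at A: R2 ‖ 32.28 = 17.68 kΩ.
So V_A = 3.05 × 0.5069 = 1.546 V.

V_A ≈ 1.55 V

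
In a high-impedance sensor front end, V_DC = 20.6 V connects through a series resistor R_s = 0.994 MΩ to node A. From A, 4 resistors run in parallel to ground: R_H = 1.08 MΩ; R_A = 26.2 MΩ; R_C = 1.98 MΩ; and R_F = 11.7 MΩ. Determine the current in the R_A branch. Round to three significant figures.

I ≈ 0.309 µA

Equivalent of the parallel group: R_p = 0.6432 MΩ.
V_A by voltage divider: V_A = 20.6 × 0.6432/(0.994 + 0.6432) = 8.093 V.
Branch current I = V_A/R_A = 8.093/26.2 = 0.3089 µA.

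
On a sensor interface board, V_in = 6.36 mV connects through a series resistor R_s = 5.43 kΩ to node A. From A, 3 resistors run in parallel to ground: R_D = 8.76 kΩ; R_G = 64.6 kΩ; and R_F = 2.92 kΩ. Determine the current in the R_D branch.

Equivalent of the parallel group: R_p = 2.118 kΩ.
V_A by voltage divider: V_A = 6.36 × 2.118/(5.43 + 2.118) = 1.785 mV.
I(R_D) = V_A / R_D = 1.785/8.76 = 0.2037 µA.

I ≈ 0.204 µA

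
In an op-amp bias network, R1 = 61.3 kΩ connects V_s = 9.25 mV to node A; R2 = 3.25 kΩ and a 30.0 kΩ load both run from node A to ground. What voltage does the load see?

R2 ‖ R_L = (3.25 × 30.0)/(3.25 + 30.0) = 2.932 kΩ.
Then V_out = V_s · R2'/(R1 + R2') = 9.25 × 2.932/64.23 = 0.4223 mV.

V_out ≈ 0.422 mV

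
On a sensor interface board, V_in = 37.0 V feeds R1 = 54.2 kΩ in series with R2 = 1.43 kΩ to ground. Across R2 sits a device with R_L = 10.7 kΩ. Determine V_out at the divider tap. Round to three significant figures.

The load sits in parallel with R2, giving an effective lower resistance R2' = R2·R_L/(R2+R_L) = 1.261 kΩ.
Voltage divider with the loaded lower leg: V_out = 37.0 × 1.261/(54.2 + 1.261) = 37.0 × 0.02274 = 0.8415 V.

V_out ≈ 0.842 V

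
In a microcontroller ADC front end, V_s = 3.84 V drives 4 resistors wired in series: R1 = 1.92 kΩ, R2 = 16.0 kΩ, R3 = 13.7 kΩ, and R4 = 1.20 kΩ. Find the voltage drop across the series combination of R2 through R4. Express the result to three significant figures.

Total series resistance ΣR = 1.92 + 16.0 + 13.7 + 1.20 = 32.82 kΩ.
R_{R2..R4} = 16.0 + 13.7 + 1.20 = 30.90 kΩ.
Voltage divider: V = V_s · (30.90 / 32.82) = 3.84 × 0.9415 = 3.615 V.

V ≈ 3.62 V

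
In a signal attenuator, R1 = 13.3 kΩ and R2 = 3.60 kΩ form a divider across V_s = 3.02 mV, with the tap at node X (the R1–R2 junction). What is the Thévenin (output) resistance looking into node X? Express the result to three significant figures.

R_th ≈ 2.83 kΩ

With V_s suppressed (replaced by a short), R_th = R1 ‖ R2 = (13.30 × 3.60)/(13.30 + 3.60) = 2.833 kΩ.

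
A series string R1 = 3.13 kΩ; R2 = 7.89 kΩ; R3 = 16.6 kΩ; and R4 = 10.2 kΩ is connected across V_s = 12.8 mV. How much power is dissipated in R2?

P ≈ 0.904 nW

ΣR = 37.82 kΩ → I = 12.8/37.82 = 0.3384 µA.
P(R2) = I²·R2 = (0.3384)² × 7.89 = 0.9038 nW.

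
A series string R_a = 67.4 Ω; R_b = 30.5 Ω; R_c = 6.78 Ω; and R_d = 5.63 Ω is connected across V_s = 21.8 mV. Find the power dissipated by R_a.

The common current is I = 21.8/110.3 = 0.1976 mA.
P(R_a) = I²·R_a = (0.1976)² × 67.4 = 2.632 µW.

P ≈ 2.63 µW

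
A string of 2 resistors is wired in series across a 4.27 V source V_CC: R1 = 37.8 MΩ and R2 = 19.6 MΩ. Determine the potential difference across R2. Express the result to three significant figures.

Total series resistance ΣR = 37.8 + 19.6 = 57.40 MΩ.
V = V_CC · R/ΣR = 4.27 × 0.3415 = 1.458 V.

V ≈ 1.46 V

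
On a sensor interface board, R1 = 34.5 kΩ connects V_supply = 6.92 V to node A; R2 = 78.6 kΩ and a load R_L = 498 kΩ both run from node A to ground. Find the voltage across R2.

First combine the lower leg with the load: R2 ‖ R_L = 67.89 kΩ.
Now apply the divider: V_out = 6.92 × 0.6630 = 4.588 V.

V_out ≈ 4.59 V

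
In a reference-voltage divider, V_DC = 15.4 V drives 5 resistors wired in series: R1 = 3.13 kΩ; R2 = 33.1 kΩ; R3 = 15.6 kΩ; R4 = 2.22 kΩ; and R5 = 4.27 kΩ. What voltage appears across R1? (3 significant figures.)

ΣR = 3.13 + 33.1 + 15.6 + 2.22 + 4.27 = 58.32 kΩ.
V = V_DC · R/ΣR = 15.4 × 0.05367 = 0.8265 V.

V ≈ 0.827 V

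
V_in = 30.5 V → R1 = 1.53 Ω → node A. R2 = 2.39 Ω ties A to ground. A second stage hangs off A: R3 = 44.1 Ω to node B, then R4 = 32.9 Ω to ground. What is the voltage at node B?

Node A sees R2 in parallel with the series input of stage 2, R3 + R4 = 77.00 Ω.
Effective lower resistance at A: R2 ‖ 77.00 = 2.318 Ω.
First divider: V_A = V_in · 2.318/(1.53 + 2.318) = 18.37 V.
V_B = V_A × 0.4273 = 7.850 V.

V_B ≈ 7.85 V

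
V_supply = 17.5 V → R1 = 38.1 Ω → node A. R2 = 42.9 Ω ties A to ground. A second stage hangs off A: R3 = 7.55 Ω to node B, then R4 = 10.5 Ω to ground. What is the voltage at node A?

Looking into the second stage from A: R3 + R4 = 18.05 Ω appears in parallel with R2.
Effective lower resistance at A: R2 ‖ 18.05 = 12.70 Ω.
V_A = 17.5 × 12.70/(38.1 + 12.70) = 4.376 V.

V_A ≈ 4.38 V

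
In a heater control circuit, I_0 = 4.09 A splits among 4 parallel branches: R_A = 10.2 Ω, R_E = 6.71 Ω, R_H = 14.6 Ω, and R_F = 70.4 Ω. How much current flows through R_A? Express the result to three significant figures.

I ≈ 1.22 A

Total conductance ΣG = 1/10.2 + 1/6.71 + 1/14.6 + 1/70.4 = 0.3298 (units of 1/Ω).
By the current-divider rule, I = I_0 · G_k/ΣG = 4.09 × 0.2973 = 1.216 A.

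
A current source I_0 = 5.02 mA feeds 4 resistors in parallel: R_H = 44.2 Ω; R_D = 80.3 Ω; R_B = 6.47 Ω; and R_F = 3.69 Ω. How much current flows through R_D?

I ≈ 0.136 mA

Total conductance ΣG = 1/44.2 + 1/80.3 + 1/6.47 + 1/3.69 = 0.4606 (units of 1/Ω).
R_D takes the fraction G_k/ΣG = 0.01245/0.4606 = 0.02703, so I = 5.02 × 0.02703 = 0.1357 mA.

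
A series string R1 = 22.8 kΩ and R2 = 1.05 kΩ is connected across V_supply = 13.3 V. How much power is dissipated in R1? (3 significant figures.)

Series current I = V_supply/ΣR = 13.3/23.85 = 0.5577 mA.
P = I²R = 0.3110 × 22.8 = 7.090 mW.

P ≈ 7.09 mW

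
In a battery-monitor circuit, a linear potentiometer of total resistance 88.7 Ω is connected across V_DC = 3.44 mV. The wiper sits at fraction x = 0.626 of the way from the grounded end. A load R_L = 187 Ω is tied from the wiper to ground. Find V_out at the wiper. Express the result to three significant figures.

V_out ≈ 1.94 mV

Split the track: R_lower = x·R_p = 55.53 Ω, R_upper = (1−x)·R_p = 33.17 Ω.
Lower segment in parallel with the load: 55.53 ‖ 187 = 42.81 Ω.
Then V_out = V_DC · 42.81/(33.17 + 42.81) = 1.938 mV.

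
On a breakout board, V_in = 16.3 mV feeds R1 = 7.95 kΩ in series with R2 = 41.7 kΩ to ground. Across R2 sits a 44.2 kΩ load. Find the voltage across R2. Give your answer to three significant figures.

First combine the lower leg with the load: R2 ‖ R_L = 21.46 kΩ.
Then V_out = V_in · R2'/(R1 + R2') = 16.3 × 21.46/29.41 = 11.89 mV.

V_out ≈ 11.9 mV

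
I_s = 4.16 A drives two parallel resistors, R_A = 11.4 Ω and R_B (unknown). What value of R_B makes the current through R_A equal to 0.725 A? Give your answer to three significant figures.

R_B ≈ 2.41 Ω

In a two-way split, I_A/I_s = R_B/(R_A + R_B).
0.725/4.16 = R_B/(R_A + R_B) → R_B = R_A · (0.1743)/(1 − 0.1743) = 11.4 × 0.2111 = 2.406 Ω.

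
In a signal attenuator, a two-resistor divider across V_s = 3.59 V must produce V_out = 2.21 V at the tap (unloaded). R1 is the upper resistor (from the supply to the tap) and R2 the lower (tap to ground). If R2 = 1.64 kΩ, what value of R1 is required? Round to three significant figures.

The divider ratio is R2/(R1+R2) = 2.21/3.59 = 0.6156.
Rearranging, R1 = R2·(1−k)/k = 1.64 × 0.6244 = 1.024 kΩ.

R1 ≈ 1.02 kΩ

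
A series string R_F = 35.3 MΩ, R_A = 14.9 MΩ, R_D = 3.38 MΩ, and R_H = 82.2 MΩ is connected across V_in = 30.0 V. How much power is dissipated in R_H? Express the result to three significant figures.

ΣR = 135.8 MΩ → I = 30.0/135.8 = 0.2209 µA.
P = I²R = 0.04882 × 82.2 = 4.013 µW.

P ≈ 4.01 µW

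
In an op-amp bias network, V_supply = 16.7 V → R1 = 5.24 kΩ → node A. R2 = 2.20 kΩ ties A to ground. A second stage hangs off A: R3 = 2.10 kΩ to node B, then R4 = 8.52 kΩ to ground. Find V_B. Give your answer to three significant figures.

Looking into the second stage from A: R3 + R4 = 10.62 kΩ appears in parallel with R2.
Effective lower resistance at A: R2 ‖ 10.62 = 1.822 kΩ.
So V_A = 16.7 × 0.2580 = 4.309 V.
Then the unloaded second divider: V_B = V_A × R4/(R3+R4) = 4.309 × 0.8023 = 3.457 V.

V_B ≈ 3.46 V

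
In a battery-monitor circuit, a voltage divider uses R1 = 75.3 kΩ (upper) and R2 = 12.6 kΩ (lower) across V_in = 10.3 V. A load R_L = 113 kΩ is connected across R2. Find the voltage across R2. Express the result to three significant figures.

R2 ‖ R_L = (12.6 × 113)/(12.6 + 113) = 11.34 kΩ.
Then V_out = V_in · R2'/(R1 + R2') = 10.3 × 11.34/86.64 = 1.348 V.

V_out ≈ 1.35 V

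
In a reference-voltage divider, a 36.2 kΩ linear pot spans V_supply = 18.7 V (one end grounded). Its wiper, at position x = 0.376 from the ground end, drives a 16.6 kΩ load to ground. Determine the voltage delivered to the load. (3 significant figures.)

Split the track: R_lower = x·R_p = 13.61 kΩ, R_upper = (1−x)·R_p = 22.59 kΩ.
(x·R_p) ‖ R_L = 7.479 kΩ.
Then V_out = V_supply · 7.479/(22.59 + 7.479) = 4.651 V.
(Unloaded: V_out = x·V_supply = 7.03 V.)

V_out ≈ 4.65 V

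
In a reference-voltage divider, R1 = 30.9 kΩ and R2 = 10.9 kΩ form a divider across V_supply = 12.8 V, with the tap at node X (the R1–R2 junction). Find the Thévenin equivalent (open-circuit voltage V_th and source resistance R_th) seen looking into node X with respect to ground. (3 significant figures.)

With X open, the divider is unloaded: V_th = 12.8 × 10.9/41.80 = 3.338 V.
Zeroing V_supply shorts the top of R1 to ground, so R_th = R1 ‖ R2 = 8.058 kΩ.

V_th ≈ 3.34 V, R_th ≈ 8.06 kΩ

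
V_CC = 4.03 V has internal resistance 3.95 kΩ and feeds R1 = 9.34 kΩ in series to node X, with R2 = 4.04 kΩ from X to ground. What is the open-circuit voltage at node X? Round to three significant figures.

R1' = 3.95 + 9.34 = 13.29 kΩ (source resistance + R1).
Open-circuit (no load on X): V_th = V_CC · R2/(R1' + R2) = 4.03 × 4.04/(13.29 + 4.04) = 0.9395 V.

V_th ≈ 0.939 V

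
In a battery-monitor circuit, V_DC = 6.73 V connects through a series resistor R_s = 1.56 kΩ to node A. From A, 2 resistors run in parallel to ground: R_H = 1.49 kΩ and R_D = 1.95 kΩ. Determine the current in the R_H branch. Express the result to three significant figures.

Combine the parallel branches: R_p = (1/1.49 + 1/1.95)⁻¹ = 0.8446 kΩ.
V_A = 6.73 × 0.8446/2.405 = 2.364 V.
I(R_H) = V_A / R_H = 2.364/1.49 = 1.587 mA.

I ≈ 1.59 mA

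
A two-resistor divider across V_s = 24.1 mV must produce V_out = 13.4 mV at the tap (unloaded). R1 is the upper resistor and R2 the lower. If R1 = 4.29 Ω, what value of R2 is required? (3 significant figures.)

R2 ≈ 5.37 Ω

The divider ratio is R2/(R1+R2) = 13.4/24.1 = 0.5560.
So R2 = R1 · V_out/(V_s − V_out) = 4.29 × 13.4/(24.1 − 13.4) = 4.29 × 1.252 = 5.373 Ω.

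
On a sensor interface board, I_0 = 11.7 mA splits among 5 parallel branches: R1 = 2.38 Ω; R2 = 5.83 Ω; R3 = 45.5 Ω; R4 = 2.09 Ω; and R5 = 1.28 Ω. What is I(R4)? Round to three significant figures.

I ≈ 2.99 mA

Conductances: ΣG = 1/2.38 + 1/5.83 + 1/45.5 + 1/2.09 + 1/1.28 = 1.873 (1/Ω).
R4 takes the fraction G_k/ΣG = 0.4785/1.873 = 0.2554, so I = 11.7 × 0.2554 = 2.988 mA.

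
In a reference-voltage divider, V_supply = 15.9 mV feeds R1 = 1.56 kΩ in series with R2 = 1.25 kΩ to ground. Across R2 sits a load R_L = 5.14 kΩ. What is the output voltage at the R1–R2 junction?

The load sits in parallel with R2, giving an effective lower resistance R2' = R2·R_L/(R2+R_L) = 1.005 kΩ.
Voltage divider with the loaded lower leg: V_out = 15.9 × 1.005/(1.56 + 1.005) = 15.9 × 0.3919 = 6.232 mV.

V_out ≈ 6.23 mV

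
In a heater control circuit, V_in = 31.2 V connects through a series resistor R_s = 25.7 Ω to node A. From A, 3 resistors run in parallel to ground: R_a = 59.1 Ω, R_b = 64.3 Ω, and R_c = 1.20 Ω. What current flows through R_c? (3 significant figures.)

Parallel bank: R_p = 1/(1/59.1 + 1/64.3 + 1/1.20) = 1.155 Ω.
V_A by voltage divider: V_A = 31.2 × 1.155/(25.7 + 1.155) = 1.342 V.
Branch current I = V_A/R_c = 1.342/1.20 = 1.118 A.

I ≈ 1.12 A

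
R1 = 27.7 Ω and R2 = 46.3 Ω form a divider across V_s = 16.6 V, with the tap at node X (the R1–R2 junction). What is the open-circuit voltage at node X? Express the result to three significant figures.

V_th ≈ 10.4 V

With X open, the divider is unloaded: V_th = 16.6 × 46.3/74.00 = 10.39 V.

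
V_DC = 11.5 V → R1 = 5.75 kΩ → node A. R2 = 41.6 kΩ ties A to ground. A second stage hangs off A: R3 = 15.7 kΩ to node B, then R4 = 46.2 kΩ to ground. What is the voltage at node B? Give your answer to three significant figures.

V_B ≈ 6.97 V

Node A sees R2 in parallel with the series input of stage 2, R3 + R4 = 61.90 kΩ.
R2 ‖ (R3+R4) = 24.88 kΩ.
First divider: V_A = V_DC · 24.88/(5.75 + 24.88) = 9.341 V.
Then the unloaded second divider: V_B = V_A × R4/(R3+R4) = 9.341 × 0.7464 = 6.972 V.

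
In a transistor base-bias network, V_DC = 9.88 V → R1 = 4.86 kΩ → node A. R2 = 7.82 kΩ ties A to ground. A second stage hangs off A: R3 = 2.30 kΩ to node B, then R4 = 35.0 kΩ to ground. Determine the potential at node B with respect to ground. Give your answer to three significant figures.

Node A sees R2 in parallel with the series input of stage 2, R3 + R4 = 37.30 kΩ.
Effective lower resistance at A: R2 ‖ 37.30 = 6.465 kΩ.
V_A = 9.88 × 6.465/(4.86 + 6.465) = 5.640 V.
V_B = V_A × 0.9383 = 5.292 V.

V_B ≈ 5.29 V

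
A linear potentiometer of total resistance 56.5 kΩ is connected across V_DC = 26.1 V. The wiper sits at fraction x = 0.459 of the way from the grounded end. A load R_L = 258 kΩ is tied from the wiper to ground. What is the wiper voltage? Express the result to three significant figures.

V_out ≈ 11.4 V

Split the track: R_lower = x·R_p = 25.93 kΩ, R_upper = (1−x)·R_p = 30.57 kΩ.
Lower segment in parallel with the load: 25.93 ‖ 258 = 23.56 kΩ.
Loaded-divider output: V_out = 26.1 × 0.4353 = 11.36 V.
(Unloaded: V_out = x·V_DC = 12.0 V.)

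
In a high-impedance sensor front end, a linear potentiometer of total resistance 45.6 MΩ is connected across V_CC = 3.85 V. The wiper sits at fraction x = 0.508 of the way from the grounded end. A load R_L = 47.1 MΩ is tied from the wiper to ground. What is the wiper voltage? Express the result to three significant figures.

V_out ≈ 1.57 V

Lower segment x·R_p = 23.16 MΩ; upper segment (1−x)·R_p = 22.44 MΩ.
Lower segment in parallel with the load: 23.16 ‖ 47.1 = 15.53 MΩ.
Loaded-divider output: V_out = 3.85 × 0.4090 = 1.575 V.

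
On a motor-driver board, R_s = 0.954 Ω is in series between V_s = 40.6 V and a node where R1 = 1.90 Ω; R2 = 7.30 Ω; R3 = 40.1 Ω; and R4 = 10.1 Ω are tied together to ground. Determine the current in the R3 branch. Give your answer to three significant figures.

I ≈ 0.578 A

Equivalent of the parallel group: R_p = 1.270 Ω.
Node voltage V_A = V_s · R_p/(R_s + R_p) = 40.6 × 0.5711 = 23.19 V.
I(R3) = V_A / R3 = 23.19/40.1 = 0.5782 A.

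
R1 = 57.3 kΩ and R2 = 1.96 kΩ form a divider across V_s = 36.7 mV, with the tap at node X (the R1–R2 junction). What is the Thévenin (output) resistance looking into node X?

With V_s suppressed (replaced by a short), R_th = R1 ‖ R2 = (57.30 × 1.96)/(57.30 + 1.96) = 1.895 kΩ.

R_th ≈ 1.90 kΩ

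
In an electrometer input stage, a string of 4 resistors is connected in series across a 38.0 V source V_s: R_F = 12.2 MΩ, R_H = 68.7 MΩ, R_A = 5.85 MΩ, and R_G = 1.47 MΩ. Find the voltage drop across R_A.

V ≈ 2.52 V

Total series resistance ΣR = 12.2 + 68.7 + 5.85 + 1.47 = 88.22 MΩ.
Voltage divider: V = V_s · (5.850 / 88.22) = 38.0 × 0.06631 = 2.520 V.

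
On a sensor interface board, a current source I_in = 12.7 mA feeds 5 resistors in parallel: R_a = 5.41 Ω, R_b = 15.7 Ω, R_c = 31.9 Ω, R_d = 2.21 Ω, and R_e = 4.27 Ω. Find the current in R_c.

ΣG = 1/5.41 + 1/15.7 + 1/31.9 + 1/2.21 + 1/4.27 = 0.9666.
By the current-divider rule, I = I_in · G_k/ΣG = 12.7 × 0.03243 = 0.4119 mA.

I ≈ 0.412 mA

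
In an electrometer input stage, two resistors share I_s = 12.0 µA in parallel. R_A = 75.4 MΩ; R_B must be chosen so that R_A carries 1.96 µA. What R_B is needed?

In a two-way split, I_A/I_s = R_B/(R_A + R_B).
1.96/12.0 = R_B/(R_A + R_B) → R_B = R_A · (0.1633)/(1 − 0.1633) = 75.4 × 0.1952 = 14.72 MΩ.

R_B ≈ 14.7 MΩ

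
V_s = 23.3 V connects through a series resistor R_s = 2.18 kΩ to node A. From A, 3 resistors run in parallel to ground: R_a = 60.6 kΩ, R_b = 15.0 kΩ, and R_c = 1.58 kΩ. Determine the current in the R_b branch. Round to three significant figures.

I ≈ 0.607 mA

Combine the parallel branches: R_p = (1/60.6 + 1/15.0 + 1/1.58)⁻¹ = 1.396 kΩ.
V_A by voltage divider: V_A = 23.3 × 1.396/(2.18 + 1.396) = 9.098 V.
I(R_b) = V_A / R_b = 9.098/15.0 = 0.6065 mA.
(Check via current divider: I_total = 6.515 mA; share G_k/ΣG = 0.09310 → same result.)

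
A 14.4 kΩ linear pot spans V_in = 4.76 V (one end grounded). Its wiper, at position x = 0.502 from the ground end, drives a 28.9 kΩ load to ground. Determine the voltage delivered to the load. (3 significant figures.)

Lower segment x·R_p = 7.229 kΩ; upper segment (1−x)·R_p = 7.171 kΩ.
R_L loads the lower segment: effective lower R = 5.782 kΩ.
Loaded-divider output: V_out = 4.76 × 0.4464 = 2.125 V.
(Unloaded: V_out = x·V_in = 2.39 V.)

V_out ≈ 2.12 V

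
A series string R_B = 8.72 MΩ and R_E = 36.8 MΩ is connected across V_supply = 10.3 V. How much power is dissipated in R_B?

P ≈ 0.446 µW

ΣR = 45.52 MΩ → I = 10.3/45.52 = 0.2263 µA.
P = I²R = 0.05120 × 8.72 = 0.4465 µW.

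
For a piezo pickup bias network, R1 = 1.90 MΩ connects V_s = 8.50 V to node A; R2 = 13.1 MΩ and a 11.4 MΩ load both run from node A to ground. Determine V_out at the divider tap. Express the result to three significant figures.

R2 ‖ R_L = (13.1 × 11.4)/(13.1 + 11.4) = 6.096 MΩ.
Now apply the divider: V_out = 8.50 × 0.7624 = 6.480 V.

V_out ≈ 6.48 V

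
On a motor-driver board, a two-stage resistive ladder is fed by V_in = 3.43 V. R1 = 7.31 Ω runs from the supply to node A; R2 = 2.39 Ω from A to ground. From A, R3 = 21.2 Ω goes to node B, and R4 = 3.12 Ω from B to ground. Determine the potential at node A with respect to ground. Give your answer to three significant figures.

The second stage (R3 + R4 = 24.32 Ω) loads node A in parallel with R2.
Effective lower resistance at A: R2 ‖ 24.32 = 2.176 Ω.
V_A = 3.43 × 2.176/(7.31 + 2.176) = 0.7869 V.

V_A ≈ 0.787 V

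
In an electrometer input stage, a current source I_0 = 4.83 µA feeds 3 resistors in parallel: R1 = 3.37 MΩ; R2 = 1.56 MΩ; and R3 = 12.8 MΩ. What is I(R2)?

Conductances: ΣG = 1/3.37 + 1/1.56 + 1/12.8 = 1.016 (1/MΩ).
By the current-divider rule, I = I_0 · G_k/ΣG = 4.83 × 0.6310 = 3.048 µA.

I ≈ 3.05 µA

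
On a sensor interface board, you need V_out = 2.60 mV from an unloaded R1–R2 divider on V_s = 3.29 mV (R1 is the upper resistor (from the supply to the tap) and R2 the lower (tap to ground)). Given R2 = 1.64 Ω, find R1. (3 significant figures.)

The divider ratio is R2/(R1+R2) = 2.60/3.29 = 0.7903.
R1 = R2·(1/k − 1) = 1.64 × 0.2654 = 0.4352 Ω.

R1 ≈ 0.435 Ω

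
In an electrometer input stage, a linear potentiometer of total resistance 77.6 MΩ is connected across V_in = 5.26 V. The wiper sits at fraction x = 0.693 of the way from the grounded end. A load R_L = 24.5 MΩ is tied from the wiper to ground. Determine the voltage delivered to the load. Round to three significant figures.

V_out ≈ 2.18 V

The pot divides into 23.82 MΩ above the wiper and 53.78 MΩ below.
R_L loads the lower segment: effective lower R = 16.83 MΩ.
Then V_out = V_in · 16.83/(23.82 + 16.83) = 2.178 V.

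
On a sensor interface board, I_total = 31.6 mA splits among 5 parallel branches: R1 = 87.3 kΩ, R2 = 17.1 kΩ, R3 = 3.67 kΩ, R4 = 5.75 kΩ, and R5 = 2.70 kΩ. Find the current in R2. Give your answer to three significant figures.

Total conductance ΣG = 1/87.3 + 1/17.1 + 1/3.67 + 1/5.75 + 1/2.70 = 0.8867 (units of 1/kΩ).
R2 takes the fraction G_k/ΣG = 0.05848/0.8867 = 0.06595, so I = 31.6 × 0.06595 = 2.084 mA.

I ≈ 2.08 mA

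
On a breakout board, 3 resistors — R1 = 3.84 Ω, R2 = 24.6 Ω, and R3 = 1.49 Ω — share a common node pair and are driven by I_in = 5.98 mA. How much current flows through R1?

I ≈ 1.60 mA

ΣG = 1/3.84 + 1/24.6 + 1/1.49 = 0.9722.
Current divider: I(R1) = I_in · G_k/ΣG = 5.98 × (0.2604/0.9722) = 5.98 × 0.2679 = 1.602 mA.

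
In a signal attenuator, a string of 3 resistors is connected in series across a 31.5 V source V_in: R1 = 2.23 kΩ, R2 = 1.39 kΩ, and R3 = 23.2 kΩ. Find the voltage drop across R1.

V ≈ 2.62 V

Series total: ΣR = 2.23 + 1.39 + 23.2 = 26.82 kΩ.
V = V_in · R/ΣR = 31.5 × 0.08315 = 2.619 V.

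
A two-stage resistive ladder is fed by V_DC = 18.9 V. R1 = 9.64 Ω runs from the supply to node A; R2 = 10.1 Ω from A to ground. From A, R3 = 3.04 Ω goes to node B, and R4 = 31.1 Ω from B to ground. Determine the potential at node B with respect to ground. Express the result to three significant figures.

V_B ≈ 7.70 V

Node A sees R2 in parallel with the series input of stage 2, R3 + R4 = 34.14 Ω.
R2 ‖ (R3+R4) = 7.794 Ω.
First divider: V_A = V_DC · 7.794/(9.64 + 7.794) = 8.449 V.
Then the unloaded second divider: V_B = V_A × R4/(R3+R4) = 8.449 × 0.9110 = 7.697 V.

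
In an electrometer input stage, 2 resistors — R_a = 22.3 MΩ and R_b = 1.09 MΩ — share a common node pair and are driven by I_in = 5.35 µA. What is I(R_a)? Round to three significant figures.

Two-branch current divider: I_k = I_in · R_other/(R_1 + R_2).
I(R_a) = 5.35 × 1.09/(22.3 + 1.09) = 5.35 × 0.04660 = 0.2493 µA.

I ≈ 0.249 µA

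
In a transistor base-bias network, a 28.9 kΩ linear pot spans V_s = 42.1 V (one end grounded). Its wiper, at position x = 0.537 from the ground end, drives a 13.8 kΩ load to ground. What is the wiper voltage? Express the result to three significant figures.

V_out ≈ 14.9 V

Lower segment x·R_p = 15.52 kΩ; upper segment (1−x)·R_p = 13.38 kΩ.
R_L loads the lower segment: effective lower R = 7.305 kΩ.
Loaded-divider output: V_out = 42.1 × 0.3531 = 14.87 V.
(Unloaded: V_out = x·V_s = 22.6 V.)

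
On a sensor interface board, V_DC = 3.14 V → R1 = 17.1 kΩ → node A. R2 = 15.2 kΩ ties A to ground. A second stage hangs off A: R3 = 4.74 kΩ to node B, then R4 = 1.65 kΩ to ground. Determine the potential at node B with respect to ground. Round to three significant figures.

Looking into the second stage from A: R3 + R4 = 6.390 kΩ appears in parallel with R2.
Effective lower resistance at A: R2 ‖ 6.390 = 4.499 kΩ.
So V_A = 3.14 × 0.2083 = 0.6540 V.
V_B = V_A × 0.2582 = 0.1689 V.

V_B ≈ 0.169 V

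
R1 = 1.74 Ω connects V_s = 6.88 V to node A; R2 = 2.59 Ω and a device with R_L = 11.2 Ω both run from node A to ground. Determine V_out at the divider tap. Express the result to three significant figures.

R2 ‖ R_L = (2.59 × 11.2)/(2.59 + 11.2) = 2.104 Ω.
Voltage divider with the loaded lower leg: V_out = 6.88 × 2.104/(1.74 + 2.104) = 6.88 × 0.5473 = 3.765 V.

V_out ≈ 3.77 V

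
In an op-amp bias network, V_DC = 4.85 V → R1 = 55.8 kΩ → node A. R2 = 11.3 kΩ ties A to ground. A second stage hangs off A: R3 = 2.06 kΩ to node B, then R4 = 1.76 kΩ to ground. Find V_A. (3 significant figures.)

Looking into the second stage from A: R3 + R4 = 3.820 kΩ appears in parallel with R2.
R2 ‖ (R3+R4) = 2.855 kΩ.
V_A = 4.85 × 2.855/(55.8 + 2.855) = 0.2361 V.

V_A ≈ 0.236 V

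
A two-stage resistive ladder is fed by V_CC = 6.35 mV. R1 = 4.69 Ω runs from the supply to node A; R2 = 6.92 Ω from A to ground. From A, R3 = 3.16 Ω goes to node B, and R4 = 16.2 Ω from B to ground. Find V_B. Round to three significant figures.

Looking into the second stage from A: R3 + R4 = 19.36 Ω appears in parallel with R2.
Effective lower resistance at A: R2 ‖ 19.36 = 5.098 Ω.
First divider: V_A = V_CC · 5.098/(4.69 + 5.098) = 3.307 mV.
V_B = V_A × 0.8368 = 2.767 mV.

V_B ≈ 2.77 mV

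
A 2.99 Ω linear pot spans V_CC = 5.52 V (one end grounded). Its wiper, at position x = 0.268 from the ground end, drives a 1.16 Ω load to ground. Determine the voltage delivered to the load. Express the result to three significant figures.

The pot divides into 2.189 Ω above the wiper and 0.8013 Ω below.
R_L loads the lower segment: effective lower R = 0.4739 Ω.
Then V_out = V_CC · 0.4739/(2.189 + 0.4739) = 0.9825 V.

V_out ≈ 0.983 V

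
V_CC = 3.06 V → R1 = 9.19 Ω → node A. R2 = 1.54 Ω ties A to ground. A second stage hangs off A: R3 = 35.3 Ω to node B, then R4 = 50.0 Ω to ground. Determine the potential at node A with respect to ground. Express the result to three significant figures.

V_A ≈ 0.432 V

Looking into the second stage from A: R3 + R4 = 85.30 Ω appears in parallel with R2.
R2 ‖ (R3+R4) = 1.513 Ω.
So V_A = 3.06 × 0.1413 = 0.4325 V.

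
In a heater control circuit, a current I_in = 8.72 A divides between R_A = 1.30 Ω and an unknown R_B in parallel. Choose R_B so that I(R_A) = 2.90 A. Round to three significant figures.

R_B ≈ 0.648 Ω

Two-branch current divider: I_A = I_in · R_B/(R_A + R_B).
2.90/8.72 = R_B/(R_A + R_B) → R_B = R_A · (0.3326)/(1 − 0.3326) = 1.30 × 0.4983 = 0.6478 Ω.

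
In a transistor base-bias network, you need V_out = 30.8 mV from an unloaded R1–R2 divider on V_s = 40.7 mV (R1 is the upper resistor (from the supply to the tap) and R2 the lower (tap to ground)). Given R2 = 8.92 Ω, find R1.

V_out/V_s = R2/(R1+R2) = 0.7568.
R1 = R2·(1/k − 1) = 8.92 × 0.3214 = 2.867 Ω.

R1 ≈ 2.87 Ω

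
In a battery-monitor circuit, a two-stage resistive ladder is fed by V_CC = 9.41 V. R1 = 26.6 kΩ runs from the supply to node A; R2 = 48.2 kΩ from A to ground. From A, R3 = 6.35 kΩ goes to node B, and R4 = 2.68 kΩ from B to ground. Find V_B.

Looking into the second stage from A: R3 + R4 = 9.030 kΩ appears in parallel with R2.
R2 ‖ (R3+R4) = 7.605 kΩ.
First divider: V_A = V_CC · 7.605/(26.6 + 7.605) = 2.092 V.
V_B = V_A × 0.2968 = 0.6209 V.

V_B ≈ 0.621 V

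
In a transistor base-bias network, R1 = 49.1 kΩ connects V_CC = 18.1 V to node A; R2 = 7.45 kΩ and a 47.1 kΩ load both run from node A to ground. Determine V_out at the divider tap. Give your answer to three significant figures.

V_out ≈ 2.10 V

The load sits in parallel with R2, giving an effective lower resistance R2' = R2·R_L/(R2+R_L) = 6.433 kΩ.
Voltage divider with the loaded lower leg: V_out = 18.1 × 6.433/(49.1 + 6.433) = 18.1 × 0.1158 = 2.097 V.
(Unloaded it would be 2.38 V; the load pulls it down.)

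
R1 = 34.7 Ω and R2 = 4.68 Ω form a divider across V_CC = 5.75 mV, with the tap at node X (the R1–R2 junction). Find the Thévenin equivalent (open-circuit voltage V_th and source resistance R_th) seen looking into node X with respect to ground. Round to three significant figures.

With X open, the divider is unloaded: V_th = 5.75 × 4.68/39.38 = 0.6833 mV.
Looking into X with the source shorted: R_th = R1·R2/(R1+R2) = 34.70 × 4.68/39.38 = 4.124 Ω.

V_th ≈ 0.683 mV, R_th ≈ 4.12 Ω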